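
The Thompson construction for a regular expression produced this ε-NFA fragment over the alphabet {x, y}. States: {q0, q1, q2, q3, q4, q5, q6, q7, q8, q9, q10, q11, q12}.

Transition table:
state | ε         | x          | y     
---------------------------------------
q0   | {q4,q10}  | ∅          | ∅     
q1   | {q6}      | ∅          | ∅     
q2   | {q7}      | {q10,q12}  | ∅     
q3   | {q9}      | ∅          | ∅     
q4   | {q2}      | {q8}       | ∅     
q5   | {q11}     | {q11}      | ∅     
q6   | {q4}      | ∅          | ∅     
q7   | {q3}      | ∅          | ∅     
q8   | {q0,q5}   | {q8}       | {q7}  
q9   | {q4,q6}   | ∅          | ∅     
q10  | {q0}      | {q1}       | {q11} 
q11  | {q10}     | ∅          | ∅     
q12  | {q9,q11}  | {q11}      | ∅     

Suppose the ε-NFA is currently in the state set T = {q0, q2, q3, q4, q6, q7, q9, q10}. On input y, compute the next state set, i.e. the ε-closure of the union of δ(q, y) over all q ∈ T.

{q0, q2, q3, q4, q6, q7, q9, q10, q11}

q10 on y → {q11}.
No y-transition from q0, q2, q3, q4, q6, q7, q9.
Union after reading y: {q11}.
Now take the ε-closure:
From q11 via ε: add q10.
From q10 via ε: add q0.
From q0 via ε: add q4.
From q4 via ε: add q2.
From q2 via ε: add q7.
From q7 via ε: add q3.
From q3 via ε: add q9.
From q9 via ε: add q6.
No new states can be added; the closed set is {q0, q2, q3, q4, q6, q7, q9, q10, q11}.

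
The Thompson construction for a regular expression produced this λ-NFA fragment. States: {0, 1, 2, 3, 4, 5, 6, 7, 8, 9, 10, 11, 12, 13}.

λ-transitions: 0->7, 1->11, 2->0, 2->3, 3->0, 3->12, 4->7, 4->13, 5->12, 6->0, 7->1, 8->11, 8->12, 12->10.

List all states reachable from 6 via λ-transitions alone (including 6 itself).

Start with {6}.
From 6 via λ: add 0.
From 0 via λ: add 7.
From 7 via λ: add 1.
From 1 via λ: add 11.
No new states can be added; the closed set is {0, 1, 6, 7, 11}.

{0, 1, 6, 7, 11}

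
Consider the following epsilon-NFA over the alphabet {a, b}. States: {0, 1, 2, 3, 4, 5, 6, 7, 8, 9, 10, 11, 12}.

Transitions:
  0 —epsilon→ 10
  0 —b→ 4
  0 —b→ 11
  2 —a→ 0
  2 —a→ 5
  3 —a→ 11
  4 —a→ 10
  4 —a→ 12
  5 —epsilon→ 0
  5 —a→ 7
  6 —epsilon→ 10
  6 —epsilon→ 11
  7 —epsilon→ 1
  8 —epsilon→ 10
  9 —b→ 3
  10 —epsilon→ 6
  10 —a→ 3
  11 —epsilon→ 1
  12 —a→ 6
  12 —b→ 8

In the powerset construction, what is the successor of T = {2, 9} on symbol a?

2 on a → {0, 5}.
No a-transition from 9.
Union after reading a: {0, 5}.
Now take the epsilon-closure:
From 0 via epsilon: add 10.
From 10 via epsilon: add 6.
From 6 via epsilon: add 11.
From 11 via epsilon: add 1.
No new states can be added; the closed set is {0, 1, 5, 6, 10, 11}.

{0, 1, 5, 6, 10, 11}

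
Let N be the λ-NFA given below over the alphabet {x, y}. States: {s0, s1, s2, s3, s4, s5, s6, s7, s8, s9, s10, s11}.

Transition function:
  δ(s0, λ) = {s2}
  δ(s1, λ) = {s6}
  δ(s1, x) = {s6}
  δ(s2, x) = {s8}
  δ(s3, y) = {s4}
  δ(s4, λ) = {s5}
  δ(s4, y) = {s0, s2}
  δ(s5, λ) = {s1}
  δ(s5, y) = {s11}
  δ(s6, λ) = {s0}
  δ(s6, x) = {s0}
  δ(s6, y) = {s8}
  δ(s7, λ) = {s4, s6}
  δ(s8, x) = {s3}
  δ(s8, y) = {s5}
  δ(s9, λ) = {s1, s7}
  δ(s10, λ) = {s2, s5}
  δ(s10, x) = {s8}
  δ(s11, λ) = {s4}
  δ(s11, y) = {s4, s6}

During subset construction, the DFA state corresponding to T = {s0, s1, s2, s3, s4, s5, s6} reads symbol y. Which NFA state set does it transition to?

{s0, s1, s2, s4, s5, s6, s8, s11}

s3 on y → {s4}.
s4 on y → {s0, s2}.
s5 on y → {s11}.
s6 on y → {s8}.
No y-transition from s0, s1, s2.
Union after reading y: {s0, s2, s4, s8, s11}.
Now take the λ-closure:
From s4 via λ: add s5.
From s5 via λ: add s1.
From s1 via λ: add s6.
No new states can be added; the closed set is {s0, s1, s2, s4, s5, s6, s8, s11}.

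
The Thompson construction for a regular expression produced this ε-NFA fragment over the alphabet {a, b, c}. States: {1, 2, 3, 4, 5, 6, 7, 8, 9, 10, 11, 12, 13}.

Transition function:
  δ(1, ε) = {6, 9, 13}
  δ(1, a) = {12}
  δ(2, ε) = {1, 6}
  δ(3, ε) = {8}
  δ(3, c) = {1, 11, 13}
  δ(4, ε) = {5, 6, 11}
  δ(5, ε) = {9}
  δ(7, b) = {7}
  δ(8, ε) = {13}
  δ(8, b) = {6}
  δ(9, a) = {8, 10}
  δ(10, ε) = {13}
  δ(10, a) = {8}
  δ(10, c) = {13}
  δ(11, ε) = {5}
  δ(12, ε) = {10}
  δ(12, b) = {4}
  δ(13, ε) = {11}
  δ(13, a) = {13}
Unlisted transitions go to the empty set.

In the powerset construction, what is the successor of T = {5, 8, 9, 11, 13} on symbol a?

{5, 8, 9, 10, 11, 13}

9 on a → {8, 10}.
13 on a → {13}.
No a-transition from 5, 8, 11.
Union after reading a: {8, 10, 13}.
Now take the ε-closure:
From 13 via ε: add 11.
From 11 via ε: add 5.
From 5 via ε: add 9.
No new states can be added; the closed set is {5, 8, 9, 10, 11, 13}.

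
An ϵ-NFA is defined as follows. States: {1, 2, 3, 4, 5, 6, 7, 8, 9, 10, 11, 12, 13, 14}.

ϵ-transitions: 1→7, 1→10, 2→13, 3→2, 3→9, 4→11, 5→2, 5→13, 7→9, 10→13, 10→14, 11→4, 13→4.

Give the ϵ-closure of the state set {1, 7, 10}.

{1, 4, 7, 9, 10, 11, 13, 14}

Start with {1, 7, 10}.
From 7 via ϵ: add 9.
From 10 via ϵ: add 13, 14.
From 13 via ϵ: add 4.
From 4 via ϵ: add 11.
No new states can be added; the closed set is {1, 4, 7, 9, 10, 11, 13, 14}.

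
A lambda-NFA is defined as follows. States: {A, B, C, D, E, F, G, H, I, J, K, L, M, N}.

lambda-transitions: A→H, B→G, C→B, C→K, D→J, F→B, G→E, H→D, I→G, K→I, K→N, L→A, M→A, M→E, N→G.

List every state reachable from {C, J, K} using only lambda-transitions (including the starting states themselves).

Start with {C, J, K}.
From C via lambda: add B.
From K via lambda: add I, N.
From B via lambda: add G.
From G via lambda: add E.
No new states can be added; the closed set is {B, C, E, G, I, J, K, N}.

{B, C, E, G, I, J, K, N}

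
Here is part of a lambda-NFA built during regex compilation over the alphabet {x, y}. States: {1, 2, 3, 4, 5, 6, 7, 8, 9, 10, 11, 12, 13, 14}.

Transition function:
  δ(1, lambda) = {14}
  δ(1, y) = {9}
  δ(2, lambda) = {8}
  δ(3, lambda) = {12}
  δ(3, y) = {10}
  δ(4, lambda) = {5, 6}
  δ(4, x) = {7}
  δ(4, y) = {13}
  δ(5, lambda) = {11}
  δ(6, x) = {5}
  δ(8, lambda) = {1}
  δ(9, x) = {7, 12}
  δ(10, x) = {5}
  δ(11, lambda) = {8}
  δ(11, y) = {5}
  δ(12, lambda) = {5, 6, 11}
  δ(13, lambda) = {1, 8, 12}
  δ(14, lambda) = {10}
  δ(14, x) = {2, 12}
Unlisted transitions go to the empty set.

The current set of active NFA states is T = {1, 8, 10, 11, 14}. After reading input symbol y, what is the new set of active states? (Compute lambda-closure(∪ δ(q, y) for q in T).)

1 on y → {9}.
11 on y → {5}.
No y-transition from 8, 10, 14.
Union after reading y: {5, 9}.
Now take the lambda-closure:
From 5 via lambda: add 11.
From 11 via lambda: add 8.
From 8 via lambda: add 1.
From 1 via lambda: add 14.
From 14 via lambda: add 10.
No new states can be added; the closed set is {1, 5, 8, 9, 10, 11, 14}.

{1, 5, 8, 9, 10, 11, 14}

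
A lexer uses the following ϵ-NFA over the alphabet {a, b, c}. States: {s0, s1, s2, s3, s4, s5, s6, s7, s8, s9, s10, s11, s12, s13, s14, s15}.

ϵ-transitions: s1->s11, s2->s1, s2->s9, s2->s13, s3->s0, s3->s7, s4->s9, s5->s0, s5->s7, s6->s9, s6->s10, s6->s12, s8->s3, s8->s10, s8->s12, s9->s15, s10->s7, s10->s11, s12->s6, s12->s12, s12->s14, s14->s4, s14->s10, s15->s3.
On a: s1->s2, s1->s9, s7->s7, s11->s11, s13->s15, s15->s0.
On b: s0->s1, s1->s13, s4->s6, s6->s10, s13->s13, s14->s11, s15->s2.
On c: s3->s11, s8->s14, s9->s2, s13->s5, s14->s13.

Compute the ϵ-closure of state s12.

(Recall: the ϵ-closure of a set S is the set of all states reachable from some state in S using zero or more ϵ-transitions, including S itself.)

{s0, s3, s4, s6, s7, s9, s10, s11, s12, s14, s15}

Start with {s12}.
From s12 via ϵ: add s6, s14.
From s6 via ϵ: add s9, s10.
From s14 via ϵ: add s4.
From s9 via ϵ: add s15.
From s10 via ϵ: add s7, s11.
From s15 via ϵ: add s3.
From s3 via ϵ: add s0.
No new states can be added; the closed set is {s0, s3, s4, s6, s7, s9, s10, s11, s12, s14, s15}.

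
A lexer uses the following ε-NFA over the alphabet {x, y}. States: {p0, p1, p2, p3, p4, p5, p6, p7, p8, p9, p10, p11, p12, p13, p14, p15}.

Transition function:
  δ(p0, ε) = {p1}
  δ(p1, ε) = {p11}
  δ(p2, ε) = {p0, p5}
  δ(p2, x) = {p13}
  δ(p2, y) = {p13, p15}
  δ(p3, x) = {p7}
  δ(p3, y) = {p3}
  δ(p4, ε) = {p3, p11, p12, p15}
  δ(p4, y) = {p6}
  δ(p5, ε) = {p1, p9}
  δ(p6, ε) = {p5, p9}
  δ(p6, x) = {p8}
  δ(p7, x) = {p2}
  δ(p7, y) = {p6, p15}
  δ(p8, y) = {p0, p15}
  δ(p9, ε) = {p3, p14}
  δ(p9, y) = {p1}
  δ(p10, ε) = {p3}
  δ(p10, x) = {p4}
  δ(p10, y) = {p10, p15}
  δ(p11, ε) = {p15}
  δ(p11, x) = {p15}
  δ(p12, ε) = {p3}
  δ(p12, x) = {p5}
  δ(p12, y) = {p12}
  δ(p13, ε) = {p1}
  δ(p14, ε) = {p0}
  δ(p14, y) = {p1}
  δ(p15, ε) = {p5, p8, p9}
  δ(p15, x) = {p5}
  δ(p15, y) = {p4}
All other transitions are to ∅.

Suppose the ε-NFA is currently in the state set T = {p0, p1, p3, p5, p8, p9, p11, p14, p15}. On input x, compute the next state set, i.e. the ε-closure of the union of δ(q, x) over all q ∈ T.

{p0, p1, p3, p5, p7, p8, p9, p11, p14, p15}

p3 on x → {p7}.
p11 on x → {p15}.
p15 on x → {p5}.
No x-transition from p0, p1, p5, p8, p9, p14.
Union after reading x: {p5, p7, p15}.
Now take the ε-closure:
From p5 via ε: add p1, p9.
From p15 via ε: add p8.
From p1 via ε: add p11.
From p9 via ε: add p3, p14.
From p14 via ε: add p0.
No new states can be added; the closed set is {p0, p1, p3, p5, p7, p8, p9, p11, p14, p15}.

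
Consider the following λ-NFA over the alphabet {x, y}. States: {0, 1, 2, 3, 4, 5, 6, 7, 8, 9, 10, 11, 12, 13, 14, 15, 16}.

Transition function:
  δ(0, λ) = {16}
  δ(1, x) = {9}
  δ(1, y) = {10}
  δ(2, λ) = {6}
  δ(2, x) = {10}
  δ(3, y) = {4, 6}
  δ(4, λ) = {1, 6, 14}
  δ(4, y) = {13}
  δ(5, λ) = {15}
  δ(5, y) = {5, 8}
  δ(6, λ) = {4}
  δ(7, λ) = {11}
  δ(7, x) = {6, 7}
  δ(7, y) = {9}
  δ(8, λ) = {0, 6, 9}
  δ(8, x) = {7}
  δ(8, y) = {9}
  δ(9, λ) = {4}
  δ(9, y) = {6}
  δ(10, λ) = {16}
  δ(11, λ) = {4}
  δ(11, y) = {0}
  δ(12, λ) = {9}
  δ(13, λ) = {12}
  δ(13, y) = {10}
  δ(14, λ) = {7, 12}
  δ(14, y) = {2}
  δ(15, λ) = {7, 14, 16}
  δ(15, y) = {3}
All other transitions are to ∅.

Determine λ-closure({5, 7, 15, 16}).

Start with {5, 7, 15, 16}.
From 7 via λ: add 11.
From 15 via λ: add 14.
From 11 via λ: add 4.
From 14 via λ: add 12.
From 4 via λ: add 1, 6.
From 12 via λ: add 9.
No new states can be added; the closed set is {1, 4, 5, 6, 7, 9, 11, 12, 14, 15, 16}.

{1, 4, 5, 6, 7, 9, 11, 12, 14, 15, 16}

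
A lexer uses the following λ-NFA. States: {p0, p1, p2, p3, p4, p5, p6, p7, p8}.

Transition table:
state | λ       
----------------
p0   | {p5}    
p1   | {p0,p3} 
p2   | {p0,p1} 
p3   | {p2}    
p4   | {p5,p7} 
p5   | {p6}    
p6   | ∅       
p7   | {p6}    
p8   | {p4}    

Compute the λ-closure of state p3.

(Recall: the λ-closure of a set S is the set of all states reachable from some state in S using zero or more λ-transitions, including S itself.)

{p0, p1, p2, p3, p5, p6}

Start with {p3}.
From p3 via λ: add p2.
From p2 via λ: add p0, p1.
From p0 via λ: add p5.
From p5 via λ: add p6.
No new states can be added; the closed set is {p0, p1, p2, p3, p5, p6}.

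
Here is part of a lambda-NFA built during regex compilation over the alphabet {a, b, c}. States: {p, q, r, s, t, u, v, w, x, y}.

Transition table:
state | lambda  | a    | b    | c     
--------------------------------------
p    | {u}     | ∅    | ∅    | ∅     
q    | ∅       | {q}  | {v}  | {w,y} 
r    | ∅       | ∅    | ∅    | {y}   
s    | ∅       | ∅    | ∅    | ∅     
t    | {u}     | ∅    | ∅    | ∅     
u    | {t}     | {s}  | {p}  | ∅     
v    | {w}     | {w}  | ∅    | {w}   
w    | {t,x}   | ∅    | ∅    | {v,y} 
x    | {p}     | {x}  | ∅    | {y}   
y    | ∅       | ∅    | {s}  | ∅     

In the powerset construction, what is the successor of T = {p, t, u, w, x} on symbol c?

{p, t, u, v, w, x, y}

w on c → {v, y}.
x on c → {y}.
No c-transition from p, t, u.
Union after reading c: {v, y}.
Now take the lambda-closure:
From v via lambda: add w.
From w via lambda: add t, x.
From t via lambda: add u.
From x via lambda: add p.
No new states can be added; the closed set is {p, t, u, v, w, x, y}.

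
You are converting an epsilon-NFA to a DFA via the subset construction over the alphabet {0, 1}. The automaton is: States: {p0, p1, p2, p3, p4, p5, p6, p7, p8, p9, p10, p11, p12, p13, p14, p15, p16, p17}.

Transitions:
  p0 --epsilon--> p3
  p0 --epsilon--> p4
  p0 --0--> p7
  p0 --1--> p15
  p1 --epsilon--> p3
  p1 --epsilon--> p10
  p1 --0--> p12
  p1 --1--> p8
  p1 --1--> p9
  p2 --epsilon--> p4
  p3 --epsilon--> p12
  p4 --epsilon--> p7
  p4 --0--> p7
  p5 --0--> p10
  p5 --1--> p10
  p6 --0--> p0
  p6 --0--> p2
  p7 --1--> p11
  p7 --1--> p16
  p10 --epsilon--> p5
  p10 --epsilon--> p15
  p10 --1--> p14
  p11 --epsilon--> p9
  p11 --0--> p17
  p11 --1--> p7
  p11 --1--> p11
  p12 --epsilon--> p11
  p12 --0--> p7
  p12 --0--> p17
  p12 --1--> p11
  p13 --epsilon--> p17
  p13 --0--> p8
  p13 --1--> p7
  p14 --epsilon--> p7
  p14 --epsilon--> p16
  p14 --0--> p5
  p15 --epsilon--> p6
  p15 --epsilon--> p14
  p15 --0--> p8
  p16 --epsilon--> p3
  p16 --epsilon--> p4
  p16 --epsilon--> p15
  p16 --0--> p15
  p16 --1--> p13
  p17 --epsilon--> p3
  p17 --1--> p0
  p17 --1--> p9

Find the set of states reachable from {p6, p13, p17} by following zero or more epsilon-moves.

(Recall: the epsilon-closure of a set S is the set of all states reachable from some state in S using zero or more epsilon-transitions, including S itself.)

{p3, p6, p9, p11, p12, p13, p17}

Start with {p6, p13, p17}.
From p17 via epsilon: add p3.
From p3 via epsilon: add p12.
From p12 via epsilon: add p11.
From p11 via epsilon: add p9.
No new states can be added; the closed set is {p3, p6, p9, p11, p12, p13, p17}.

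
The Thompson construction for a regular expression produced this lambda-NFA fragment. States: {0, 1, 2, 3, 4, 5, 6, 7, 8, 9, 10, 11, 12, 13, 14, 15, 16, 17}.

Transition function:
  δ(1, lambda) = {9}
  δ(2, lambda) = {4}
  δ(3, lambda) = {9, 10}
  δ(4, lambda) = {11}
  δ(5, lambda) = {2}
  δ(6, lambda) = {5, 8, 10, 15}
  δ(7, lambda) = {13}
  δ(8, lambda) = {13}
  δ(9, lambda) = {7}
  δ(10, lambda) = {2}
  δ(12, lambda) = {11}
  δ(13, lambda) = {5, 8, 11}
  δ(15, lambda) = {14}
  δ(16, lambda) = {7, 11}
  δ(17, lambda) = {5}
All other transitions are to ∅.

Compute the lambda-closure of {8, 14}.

Start with {8, 14}.
From 8 via lambda: add 13.
From 13 via lambda: add 5, 11.
From 5 via lambda: add 2.
From 2 via lambda: add 4.
No new states can be added; the closed set is {2, 4, 5, 8, 11, 13, 14}.

{2, 4, 5, 8, 11, 13, 14}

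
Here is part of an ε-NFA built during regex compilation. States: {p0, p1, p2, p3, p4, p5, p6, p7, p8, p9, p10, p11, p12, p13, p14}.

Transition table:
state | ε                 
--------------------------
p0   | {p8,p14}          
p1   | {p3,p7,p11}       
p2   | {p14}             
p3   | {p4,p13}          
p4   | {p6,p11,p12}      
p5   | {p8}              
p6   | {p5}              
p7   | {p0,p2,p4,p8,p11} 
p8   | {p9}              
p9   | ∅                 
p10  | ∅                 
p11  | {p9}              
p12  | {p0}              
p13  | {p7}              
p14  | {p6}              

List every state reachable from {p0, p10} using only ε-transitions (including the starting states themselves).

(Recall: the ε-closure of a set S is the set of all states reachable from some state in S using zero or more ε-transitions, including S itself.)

Start with {p0, p10}.
From p0 via ε: add p8, p14.
From p8 via ε: add p9.
From p14 via ε: add p6.
From p6 via ε: add p5.
No new states can be added; the closed set is {p0, p5, p6, p8, p9, p10, p14}.

{p0, p5, p6, p8, p9, p10, p14}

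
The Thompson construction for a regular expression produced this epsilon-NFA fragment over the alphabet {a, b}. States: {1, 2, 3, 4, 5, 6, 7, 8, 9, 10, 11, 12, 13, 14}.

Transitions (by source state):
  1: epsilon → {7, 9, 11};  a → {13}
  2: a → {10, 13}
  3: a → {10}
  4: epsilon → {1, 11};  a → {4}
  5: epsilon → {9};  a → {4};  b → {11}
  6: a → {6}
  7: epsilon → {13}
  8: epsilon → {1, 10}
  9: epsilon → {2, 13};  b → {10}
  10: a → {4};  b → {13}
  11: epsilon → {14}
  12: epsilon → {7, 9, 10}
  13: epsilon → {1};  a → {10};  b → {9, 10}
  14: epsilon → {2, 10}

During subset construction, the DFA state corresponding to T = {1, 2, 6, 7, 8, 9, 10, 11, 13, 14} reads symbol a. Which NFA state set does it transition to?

{1, 2, 4, 6, 7, 9, 10, 11, 13, 14}

1 on a → {13}.
2 on a → {10, 13}.
6 on a → {6}.
10 on a → {4}.
13 on a → {10}.
No a-transition from 7, 8, 9, 11, 14.
Union after reading a: {4, 6, 10, 13}.
Now take the epsilon-closure:
From 4 via epsilon: add 1, 11.
From 1 via epsilon: add 7, 9.
From 11 via epsilon: add 14.
From 9 via epsilon: add 2.
No new states can be added; the closed set is {1, 2, 4, 6, 7, 9, 10, 11, 13, 14}.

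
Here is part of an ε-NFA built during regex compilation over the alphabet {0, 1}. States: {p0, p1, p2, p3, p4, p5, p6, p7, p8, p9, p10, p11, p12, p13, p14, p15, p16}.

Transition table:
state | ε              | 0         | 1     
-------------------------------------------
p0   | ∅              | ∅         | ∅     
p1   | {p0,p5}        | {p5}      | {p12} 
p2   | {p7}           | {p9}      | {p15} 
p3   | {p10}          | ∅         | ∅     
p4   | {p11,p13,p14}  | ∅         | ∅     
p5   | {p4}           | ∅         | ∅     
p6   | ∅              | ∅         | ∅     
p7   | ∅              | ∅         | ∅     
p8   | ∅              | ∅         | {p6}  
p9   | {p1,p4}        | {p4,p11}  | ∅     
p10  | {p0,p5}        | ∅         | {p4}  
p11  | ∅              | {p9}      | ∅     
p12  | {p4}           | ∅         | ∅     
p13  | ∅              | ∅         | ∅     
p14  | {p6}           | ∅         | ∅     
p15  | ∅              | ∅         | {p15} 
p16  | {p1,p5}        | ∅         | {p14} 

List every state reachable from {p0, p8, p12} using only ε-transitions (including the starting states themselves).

Start with {p0, p8, p12}.
From p12 via ε: add p4.
From p4 via ε: add p11, p13, p14.
From p14 via ε: add p6.
No new states can be added; the closed set is {p0, p4, p6, p8, p11, p12, p13, p14}.

{p0, p4, p6, p8, p11, p12, p13, p14}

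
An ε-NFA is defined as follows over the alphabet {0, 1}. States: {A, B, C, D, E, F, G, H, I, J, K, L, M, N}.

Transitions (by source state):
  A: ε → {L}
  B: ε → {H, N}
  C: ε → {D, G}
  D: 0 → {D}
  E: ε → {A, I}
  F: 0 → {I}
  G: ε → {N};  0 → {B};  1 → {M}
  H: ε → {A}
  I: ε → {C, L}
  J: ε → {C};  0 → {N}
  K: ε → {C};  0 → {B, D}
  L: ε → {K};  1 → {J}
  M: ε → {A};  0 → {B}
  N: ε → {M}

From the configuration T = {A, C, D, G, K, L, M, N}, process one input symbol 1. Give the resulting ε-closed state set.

{A, C, D, G, J, K, L, M, N}

G on 1 → {M}.
L on 1 → {J}.
No 1-transition from A, C, D, K, M, N.
Union after reading 1: {J, M}.
Now take the ε-closure:
From J via ε: add C.
From M via ε: add A.
From A via ε: add L.
From C via ε: add D, G.
From G via ε: add N.
From L via ε: add K.
No new states can be added; the closed set is {A, C, D, G, J, K, L, M, N}.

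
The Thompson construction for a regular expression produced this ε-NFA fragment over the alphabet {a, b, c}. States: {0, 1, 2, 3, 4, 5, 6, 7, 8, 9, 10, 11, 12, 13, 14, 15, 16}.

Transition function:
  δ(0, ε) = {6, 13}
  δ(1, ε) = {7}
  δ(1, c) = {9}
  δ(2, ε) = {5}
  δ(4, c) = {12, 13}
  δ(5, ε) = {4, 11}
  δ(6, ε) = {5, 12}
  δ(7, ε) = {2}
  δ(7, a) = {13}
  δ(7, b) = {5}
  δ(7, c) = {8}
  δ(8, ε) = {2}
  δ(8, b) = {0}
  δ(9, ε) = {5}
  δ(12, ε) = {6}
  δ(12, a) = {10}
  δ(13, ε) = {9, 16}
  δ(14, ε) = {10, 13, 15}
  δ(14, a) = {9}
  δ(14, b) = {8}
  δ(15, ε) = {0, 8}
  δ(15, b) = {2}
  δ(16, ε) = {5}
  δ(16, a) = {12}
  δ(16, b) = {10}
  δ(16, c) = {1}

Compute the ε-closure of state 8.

{2, 4, 5, 8, 11}

Start with {8}.
From 8 via ε: add 2.
From 2 via ε: add 5.
From 5 via ε: add 4, 11.
No new states can be added; the closed set is {2, 4, 5, 8, 11}.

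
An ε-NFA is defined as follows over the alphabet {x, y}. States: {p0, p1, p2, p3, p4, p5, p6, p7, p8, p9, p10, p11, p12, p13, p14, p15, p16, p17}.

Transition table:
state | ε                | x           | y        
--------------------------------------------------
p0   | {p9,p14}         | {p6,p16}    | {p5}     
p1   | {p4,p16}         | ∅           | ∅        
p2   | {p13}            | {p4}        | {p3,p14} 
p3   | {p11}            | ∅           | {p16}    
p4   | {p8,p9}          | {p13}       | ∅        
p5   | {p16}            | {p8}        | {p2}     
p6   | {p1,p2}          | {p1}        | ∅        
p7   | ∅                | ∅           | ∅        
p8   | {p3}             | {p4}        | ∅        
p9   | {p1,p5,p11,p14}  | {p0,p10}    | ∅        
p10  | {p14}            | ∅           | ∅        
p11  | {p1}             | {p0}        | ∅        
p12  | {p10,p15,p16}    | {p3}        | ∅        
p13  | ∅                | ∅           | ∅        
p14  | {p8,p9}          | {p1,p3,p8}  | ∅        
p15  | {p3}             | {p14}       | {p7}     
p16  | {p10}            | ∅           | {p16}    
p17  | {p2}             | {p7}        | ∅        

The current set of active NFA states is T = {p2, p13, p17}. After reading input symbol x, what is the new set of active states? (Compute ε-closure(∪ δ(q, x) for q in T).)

{p1, p3, p4, p5, p7, p8, p9, p10, p11, p14, p16}

p2 on x → {p4}.
p17 on x → {p7}.
No x-transition from p13.
Union after reading x: {p4, p7}.
Now take the ε-closure:
From p4 via ε: add p8, p9.
From p8 via ε: add p3.
From p9 via ε: add p1, p5, p11, p14.
From p1 via ε: add p16.
From p16 via ε: add p10.
No new states can be added; the closed set is {p1, p3, p4, p5, p7, p8, p9, p10, p11, p14, p16}.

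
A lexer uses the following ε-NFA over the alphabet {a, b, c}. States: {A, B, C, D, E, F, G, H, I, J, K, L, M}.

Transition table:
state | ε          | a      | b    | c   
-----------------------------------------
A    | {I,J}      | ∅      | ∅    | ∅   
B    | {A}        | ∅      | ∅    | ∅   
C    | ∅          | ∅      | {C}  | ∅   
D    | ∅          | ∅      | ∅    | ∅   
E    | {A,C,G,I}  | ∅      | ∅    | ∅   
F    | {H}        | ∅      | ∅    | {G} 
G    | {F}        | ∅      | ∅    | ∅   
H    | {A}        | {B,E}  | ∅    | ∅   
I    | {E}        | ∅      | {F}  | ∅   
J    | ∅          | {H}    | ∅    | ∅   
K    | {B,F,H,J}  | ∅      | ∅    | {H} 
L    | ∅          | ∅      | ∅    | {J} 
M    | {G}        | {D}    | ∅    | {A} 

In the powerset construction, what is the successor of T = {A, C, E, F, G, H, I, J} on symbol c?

{A, C, E, F, G, H, I, J}

F on c → {G}.
No c-transition from A, C, E, G, H, I, J.
Union after reading c: {G}.
Now take the ε-closure:
From G via ε: add F.
From F via ε: add H.
From H via ε: add A.
From A via ε: add I, J.
From I via ε: add E.
From E via ε: add C.
No new states can be added; the closed set is {A, C, E, F, G, H, I, J}.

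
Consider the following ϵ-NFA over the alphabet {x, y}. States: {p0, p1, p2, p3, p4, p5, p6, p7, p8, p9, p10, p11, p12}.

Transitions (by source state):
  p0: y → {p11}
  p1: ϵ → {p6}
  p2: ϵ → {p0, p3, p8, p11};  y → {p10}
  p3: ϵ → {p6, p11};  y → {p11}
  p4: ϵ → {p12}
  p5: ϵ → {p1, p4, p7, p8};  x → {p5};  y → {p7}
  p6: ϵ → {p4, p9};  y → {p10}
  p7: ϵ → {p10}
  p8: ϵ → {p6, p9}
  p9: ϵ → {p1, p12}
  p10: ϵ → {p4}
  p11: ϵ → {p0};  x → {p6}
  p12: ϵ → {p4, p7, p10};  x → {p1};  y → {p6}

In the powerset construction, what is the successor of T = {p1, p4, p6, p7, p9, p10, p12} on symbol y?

{p1, p4, p6, p7, p9, p10, p12}

p6 on y → {p10}.
p12 on y → {p6}.
No y-transition from p1, p4, p7, p9, p10.
Union after reading y: {p6, p10}.
Now take the ϵ-closure:
From p6 via ϵ: add p4, p9.
From p4 via ϵ: add p12.
From p9 via ϵ: add p1.
From p12 via ϵ: add p7.
No new states can be added; the closed set is {p1, p4, p6, p7, p9, p10, p12}.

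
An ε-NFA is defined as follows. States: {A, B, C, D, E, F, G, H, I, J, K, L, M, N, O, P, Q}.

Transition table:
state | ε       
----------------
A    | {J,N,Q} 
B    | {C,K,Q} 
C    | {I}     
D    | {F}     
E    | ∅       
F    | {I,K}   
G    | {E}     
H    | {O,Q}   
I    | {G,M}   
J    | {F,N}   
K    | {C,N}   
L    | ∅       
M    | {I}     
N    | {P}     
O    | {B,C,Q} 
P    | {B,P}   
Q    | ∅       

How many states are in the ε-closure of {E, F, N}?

11

Start with {E, F, N}.
From F via ε: add I, K.
From N via ε: add P.
From I via ε: add G, M.
From K via ε: add C.
From P via ε: add B.
From B via ε: add Q.
ε-closure = {B, C, E, F, G, I, K, M, N, P, Q}, which has 11 states.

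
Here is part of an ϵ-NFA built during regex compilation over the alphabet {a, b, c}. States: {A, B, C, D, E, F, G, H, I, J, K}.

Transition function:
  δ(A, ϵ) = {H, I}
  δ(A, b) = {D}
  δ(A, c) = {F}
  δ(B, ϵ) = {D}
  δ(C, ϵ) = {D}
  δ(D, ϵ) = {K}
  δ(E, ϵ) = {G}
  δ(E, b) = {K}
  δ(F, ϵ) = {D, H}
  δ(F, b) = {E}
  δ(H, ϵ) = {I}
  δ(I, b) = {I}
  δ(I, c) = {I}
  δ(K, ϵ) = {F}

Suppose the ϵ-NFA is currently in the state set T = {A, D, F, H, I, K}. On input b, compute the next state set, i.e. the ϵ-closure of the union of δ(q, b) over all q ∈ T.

{D, E, F, G, H, I, K}

A on b → {D}.
F on b → {E}.
I on b → {I}.
No b-transition from D, H, K.
Union after reading b: {D, E, I}.
Now take the ϵ-closure:
From D via ϵ: add K.
From E via ϵ: add G.
From K via ϵ: add F.
From F via ϵ: add H.
No new states can be added; the closed set is {D, E, F, G, H, I, K}.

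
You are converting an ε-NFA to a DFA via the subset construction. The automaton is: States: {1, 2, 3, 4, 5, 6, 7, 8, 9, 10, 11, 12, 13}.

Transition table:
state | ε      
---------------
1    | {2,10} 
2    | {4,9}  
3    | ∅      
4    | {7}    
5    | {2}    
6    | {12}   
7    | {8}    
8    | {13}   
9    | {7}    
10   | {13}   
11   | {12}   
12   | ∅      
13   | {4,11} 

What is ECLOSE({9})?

Start with {9}.
From 9 via ε: add 7.
From 7 via ε: add 8.
From 8 via ε: add 13.
From 13 via ε: add 4, 11.
From 11 via ε: add 12.
No new states can be added; the closed set is {4, 7, 8, 9, 11, 12, 13}.

{4, 7, 8, 9, 11, 12, 13}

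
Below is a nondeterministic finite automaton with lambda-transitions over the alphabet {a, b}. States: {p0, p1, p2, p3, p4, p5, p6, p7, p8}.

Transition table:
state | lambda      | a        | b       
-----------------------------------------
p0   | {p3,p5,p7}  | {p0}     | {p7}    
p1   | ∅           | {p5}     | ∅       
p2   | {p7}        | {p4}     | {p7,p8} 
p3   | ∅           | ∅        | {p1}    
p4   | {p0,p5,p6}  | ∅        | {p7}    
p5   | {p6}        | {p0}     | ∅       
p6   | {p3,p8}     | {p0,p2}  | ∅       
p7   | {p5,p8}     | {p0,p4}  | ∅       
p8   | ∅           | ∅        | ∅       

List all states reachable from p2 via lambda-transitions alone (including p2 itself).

{p2, p3, p5, p6, p7, p8}

Start with {p2}.
From p2 via lambda: add p7.
From p7 via lambda: add p5, p8.
From p5 via lambda: add p6.
From p6 via lambda: add p3.
No new states can be added; the closed set is {p2, p3, p5, p6, p7, p8}.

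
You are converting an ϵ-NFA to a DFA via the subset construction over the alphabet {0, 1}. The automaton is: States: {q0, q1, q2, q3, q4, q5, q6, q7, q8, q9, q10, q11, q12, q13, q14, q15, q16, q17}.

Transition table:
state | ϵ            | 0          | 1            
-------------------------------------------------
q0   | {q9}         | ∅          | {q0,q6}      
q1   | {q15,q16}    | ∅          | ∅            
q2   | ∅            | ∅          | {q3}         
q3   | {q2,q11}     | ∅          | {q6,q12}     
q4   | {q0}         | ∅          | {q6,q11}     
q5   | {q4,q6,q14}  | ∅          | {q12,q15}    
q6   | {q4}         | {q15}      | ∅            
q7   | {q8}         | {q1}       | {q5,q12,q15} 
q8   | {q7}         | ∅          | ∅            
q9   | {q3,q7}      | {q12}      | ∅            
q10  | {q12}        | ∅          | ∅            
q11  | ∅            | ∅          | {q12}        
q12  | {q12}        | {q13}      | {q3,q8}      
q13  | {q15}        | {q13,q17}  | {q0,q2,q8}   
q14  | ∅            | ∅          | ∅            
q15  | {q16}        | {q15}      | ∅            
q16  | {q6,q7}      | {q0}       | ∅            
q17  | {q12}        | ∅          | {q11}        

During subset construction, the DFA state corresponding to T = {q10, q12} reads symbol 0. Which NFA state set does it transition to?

q12 on 0 → {q13}.
No 0-transition from q10.
Union after reading 0: {q13}.
Now take the ϵ-closure:
From q13 via ϵ: add q15.
From q15 via ϵ: add q16.
From q16 via ϵ: add q6, q7.
From q6 via ϵ: add q4.
From q7 via ϵ: add q8.
From q4 via ϵ: add q0.
From q0 via ϵ: add q9.
From q9 via ϵ: add q3.
From q3 via ϵ: add q2, q11.
No new states can be added; the closed set is {q0, q2, q3, q4, q6, q7, q8, q9, q11, q13, q15, q16}.

{q0, q2, q3, q4, q6, q7, q8, q9, q11, q13, q15, q16}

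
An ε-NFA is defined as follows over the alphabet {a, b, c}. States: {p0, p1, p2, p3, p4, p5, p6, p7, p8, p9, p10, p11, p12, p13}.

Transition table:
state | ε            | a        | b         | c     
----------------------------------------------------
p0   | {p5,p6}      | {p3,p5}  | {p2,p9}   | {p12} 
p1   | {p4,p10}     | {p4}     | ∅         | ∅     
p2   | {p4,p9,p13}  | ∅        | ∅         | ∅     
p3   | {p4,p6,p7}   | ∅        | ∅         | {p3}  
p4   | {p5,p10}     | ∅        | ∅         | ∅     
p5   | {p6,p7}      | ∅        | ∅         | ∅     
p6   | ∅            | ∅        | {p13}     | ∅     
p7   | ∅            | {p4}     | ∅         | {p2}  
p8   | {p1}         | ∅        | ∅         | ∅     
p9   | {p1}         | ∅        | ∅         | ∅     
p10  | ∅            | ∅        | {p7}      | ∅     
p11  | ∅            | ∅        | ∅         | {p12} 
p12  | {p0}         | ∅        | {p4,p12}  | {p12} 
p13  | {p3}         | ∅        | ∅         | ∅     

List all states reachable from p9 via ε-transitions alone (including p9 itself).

{p1, p4, p5, p6, p7, p9, p10}

Start with {p9}.
From p9 via ε: add p1.
From p1 via ε: add p4, p10.
From p4 via ε: add p5.
From p5 via ε: add p6, p7.
No new states can be added; the closed set is {p1, p4, p5, p6, p7, p9, p10}.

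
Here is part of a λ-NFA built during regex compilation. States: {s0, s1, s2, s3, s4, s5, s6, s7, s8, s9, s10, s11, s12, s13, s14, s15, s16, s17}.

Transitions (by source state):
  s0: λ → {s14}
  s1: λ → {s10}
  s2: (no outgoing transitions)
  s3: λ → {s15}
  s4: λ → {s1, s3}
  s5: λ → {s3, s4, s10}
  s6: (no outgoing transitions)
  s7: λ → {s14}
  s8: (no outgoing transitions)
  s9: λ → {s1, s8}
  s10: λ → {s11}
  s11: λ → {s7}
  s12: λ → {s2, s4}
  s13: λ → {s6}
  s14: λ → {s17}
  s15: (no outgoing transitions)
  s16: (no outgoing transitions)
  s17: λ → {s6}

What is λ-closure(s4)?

Start with {s4}.
From s4 via λ: add s1, s3.
From s1 via λ: add s10.
From s3 via λ: add s15.
From s10 via λ: add s11.
From s11 via λ: add s7.
From s7 via λ: add s14.
From s14 via λ: add s17.
From s17 via λ: add s6.
No new states can be added; the closed set is {s1, s3, s4, s6, s7, s10, s11, s14, s15, s17}.

{s1, s3, s4, s6, s7, s10, s11, s14, s15, s17}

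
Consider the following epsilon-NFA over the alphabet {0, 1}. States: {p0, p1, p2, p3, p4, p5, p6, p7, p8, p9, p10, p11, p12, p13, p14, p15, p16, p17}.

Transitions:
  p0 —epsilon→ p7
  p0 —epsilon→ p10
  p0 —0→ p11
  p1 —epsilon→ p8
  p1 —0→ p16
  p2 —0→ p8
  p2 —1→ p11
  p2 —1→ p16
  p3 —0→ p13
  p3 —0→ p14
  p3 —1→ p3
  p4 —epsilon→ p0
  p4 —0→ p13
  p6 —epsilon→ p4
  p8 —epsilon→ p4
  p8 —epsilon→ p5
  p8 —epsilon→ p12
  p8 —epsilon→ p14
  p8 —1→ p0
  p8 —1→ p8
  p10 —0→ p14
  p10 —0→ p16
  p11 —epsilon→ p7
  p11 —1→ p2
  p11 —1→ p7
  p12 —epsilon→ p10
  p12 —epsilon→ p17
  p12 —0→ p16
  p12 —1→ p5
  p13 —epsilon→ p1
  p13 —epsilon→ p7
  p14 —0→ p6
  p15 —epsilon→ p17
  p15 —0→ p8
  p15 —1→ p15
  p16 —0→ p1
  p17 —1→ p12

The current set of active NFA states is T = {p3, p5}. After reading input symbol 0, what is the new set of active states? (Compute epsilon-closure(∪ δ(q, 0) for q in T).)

p3 on 0 → {p13, p14}.
No 0-transition from p5.
Union after reading 0: {p13, p14}.
Now take the epsilon-closure:
From p13 via epsilon: add p1, p7.
From p1 via epsilon: add p8.
From p8 via epsilon: add p4, p5, p12.
From p4 via epsilon: add p0.
From p12 via epsilon: add p10, p17.
No new states can be added; the closed set is {p0, p1, p4, p5, p7, p8, p10, p12, p13, p14, p17}.

{p0, p1, p4, p5, p7, p8, p10, p12, p13, p14, p17}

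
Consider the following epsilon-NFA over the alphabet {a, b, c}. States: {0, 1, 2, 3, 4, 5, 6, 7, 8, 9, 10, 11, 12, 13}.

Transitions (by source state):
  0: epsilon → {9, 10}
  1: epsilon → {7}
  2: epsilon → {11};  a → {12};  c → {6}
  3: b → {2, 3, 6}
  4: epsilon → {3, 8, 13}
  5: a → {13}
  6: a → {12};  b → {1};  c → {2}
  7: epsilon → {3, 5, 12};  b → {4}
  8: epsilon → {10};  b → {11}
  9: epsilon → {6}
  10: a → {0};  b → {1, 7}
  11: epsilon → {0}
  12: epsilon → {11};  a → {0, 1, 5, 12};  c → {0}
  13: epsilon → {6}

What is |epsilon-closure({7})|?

9

Start with {7}.
From 7 via epsilon: add 3, 5, 12.
From 12 via epsilon: add 11.
From 11 via epsilon: add 0.
From 0 via epsilon: add 9, 10.
From 9 via epsilon: add 6.
epsilon-closure = {0, 3, 5, 6, 7, 9, 10, 11, 12}, which has 9 states.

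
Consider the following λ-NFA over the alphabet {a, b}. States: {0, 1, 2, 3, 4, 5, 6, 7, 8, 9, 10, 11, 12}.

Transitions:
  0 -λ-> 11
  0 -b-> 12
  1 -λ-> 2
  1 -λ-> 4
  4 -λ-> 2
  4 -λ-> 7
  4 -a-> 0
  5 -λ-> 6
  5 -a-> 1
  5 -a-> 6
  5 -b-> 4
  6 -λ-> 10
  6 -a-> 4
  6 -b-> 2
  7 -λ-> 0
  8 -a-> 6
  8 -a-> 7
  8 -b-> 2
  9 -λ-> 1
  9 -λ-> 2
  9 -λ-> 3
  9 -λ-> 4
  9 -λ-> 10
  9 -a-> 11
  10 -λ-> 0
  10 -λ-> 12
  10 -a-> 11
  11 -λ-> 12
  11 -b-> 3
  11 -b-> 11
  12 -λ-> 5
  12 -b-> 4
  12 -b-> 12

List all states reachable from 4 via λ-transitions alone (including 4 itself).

Start with {4}.
From 4 via λ: add 2, 7.
From 7 via λ: add 0.
From 0 via λ: add 11.
From 11 via λ: add 12.
From 12 via λ: add 5.
From 5 via λ: add 6.
From 6 via λ: add 10.
No new states can be added; the closed set is {0, 2, 4, 5, 6, 7, 10, 11, 12}.

{0, 2, 4, 5, 6, 7, 10, 11, 12}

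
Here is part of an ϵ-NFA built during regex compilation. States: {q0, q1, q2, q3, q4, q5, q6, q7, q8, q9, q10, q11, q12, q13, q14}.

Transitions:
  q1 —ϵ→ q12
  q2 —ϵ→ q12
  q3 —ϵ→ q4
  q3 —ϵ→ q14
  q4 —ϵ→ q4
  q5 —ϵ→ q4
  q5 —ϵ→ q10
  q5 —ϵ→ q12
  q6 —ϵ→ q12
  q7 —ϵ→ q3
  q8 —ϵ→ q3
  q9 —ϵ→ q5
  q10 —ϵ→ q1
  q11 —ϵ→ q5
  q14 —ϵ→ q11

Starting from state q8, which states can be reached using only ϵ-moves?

Start with {q8}.
From q8 via ϵ: add q3.
From q3 via ϵ: add q4, q14.
From q14 via ϵ: add q11.
From q11 via ϵ: add q5.
From q5 via ϵ: add q10, q12.
From q10 via ϵ: add q1.
No new states can be added; the closed set is {q1, q3, q4, q5, q8, q10, q11, q12, q14}.

{q1, q3, q4, q5, q8, q10, q11, q12, q14}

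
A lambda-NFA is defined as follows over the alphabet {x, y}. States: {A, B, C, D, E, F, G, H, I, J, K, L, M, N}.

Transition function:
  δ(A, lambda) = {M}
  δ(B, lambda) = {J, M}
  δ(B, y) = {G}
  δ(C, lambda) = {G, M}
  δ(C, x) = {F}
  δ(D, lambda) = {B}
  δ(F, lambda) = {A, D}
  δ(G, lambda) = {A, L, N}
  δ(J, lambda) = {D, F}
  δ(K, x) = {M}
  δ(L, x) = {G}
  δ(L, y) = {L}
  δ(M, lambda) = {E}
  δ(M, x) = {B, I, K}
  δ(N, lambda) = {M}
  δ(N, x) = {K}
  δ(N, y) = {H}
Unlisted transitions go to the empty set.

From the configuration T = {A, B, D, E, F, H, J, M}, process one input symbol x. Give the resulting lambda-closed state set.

{A, B, D, E, F, I, J, K, M}

M on x → {B, I, K}.
No x-transition from A, B, D, E, F, H, J.
Union after reading x: {B, I, K}.
Now take the lambda-closure:
From B via lambda: add J, M.
From J via lambda: add D, F.
From M via lambda: add E.
From F via lambda: add A.
No new states can be added; the closed set is {A, B, D, E, F, I, J, K, M}.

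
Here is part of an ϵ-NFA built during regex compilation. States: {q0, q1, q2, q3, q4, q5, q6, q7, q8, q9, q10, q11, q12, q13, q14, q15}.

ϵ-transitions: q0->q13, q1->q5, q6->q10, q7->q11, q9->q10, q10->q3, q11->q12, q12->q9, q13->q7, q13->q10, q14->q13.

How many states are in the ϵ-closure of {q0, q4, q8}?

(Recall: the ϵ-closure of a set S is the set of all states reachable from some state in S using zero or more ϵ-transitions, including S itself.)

Start with {q0, q4, q8}.
From q0 via ϵ: add q13.
From q13 via ϵ: add q7, q10.
From q7 via ϵ: add q11.
From q10 via ϵ: add q3.
From q11 via ϵ: add q12.
From q12 via ϵ: add q9.
ϵ-closure = {q0, q3, q4, q7, q8, q9, q10, q11, q12, q13}, which has 10 states.

10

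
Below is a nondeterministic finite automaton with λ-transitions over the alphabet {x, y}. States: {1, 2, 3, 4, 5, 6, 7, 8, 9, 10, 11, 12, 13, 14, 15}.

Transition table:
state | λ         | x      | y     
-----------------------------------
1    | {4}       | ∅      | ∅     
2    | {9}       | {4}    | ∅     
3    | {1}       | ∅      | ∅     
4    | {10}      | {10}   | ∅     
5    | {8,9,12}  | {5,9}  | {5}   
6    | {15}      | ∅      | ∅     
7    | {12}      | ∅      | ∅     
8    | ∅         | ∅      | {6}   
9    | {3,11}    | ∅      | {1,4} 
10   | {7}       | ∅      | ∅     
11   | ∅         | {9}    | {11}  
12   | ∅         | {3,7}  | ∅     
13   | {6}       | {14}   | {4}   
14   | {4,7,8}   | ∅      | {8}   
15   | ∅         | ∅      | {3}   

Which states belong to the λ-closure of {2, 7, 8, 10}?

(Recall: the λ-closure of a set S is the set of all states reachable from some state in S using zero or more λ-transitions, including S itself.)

Start with {2, 7, 8, 10}.
From 2 via λ: add 9.
From 7 via λ: add 12.
From 9 via λ: add 3, 11.
From 3 via λ: add 1.
From 1 via λ: add 4.
No new states can be added; the closed set is {1, 2, 3, 4, 7, 8, 9, 10, 11, 12}.

{1, 2, 3, 4, 7, 8, 9, 10, 11, 12}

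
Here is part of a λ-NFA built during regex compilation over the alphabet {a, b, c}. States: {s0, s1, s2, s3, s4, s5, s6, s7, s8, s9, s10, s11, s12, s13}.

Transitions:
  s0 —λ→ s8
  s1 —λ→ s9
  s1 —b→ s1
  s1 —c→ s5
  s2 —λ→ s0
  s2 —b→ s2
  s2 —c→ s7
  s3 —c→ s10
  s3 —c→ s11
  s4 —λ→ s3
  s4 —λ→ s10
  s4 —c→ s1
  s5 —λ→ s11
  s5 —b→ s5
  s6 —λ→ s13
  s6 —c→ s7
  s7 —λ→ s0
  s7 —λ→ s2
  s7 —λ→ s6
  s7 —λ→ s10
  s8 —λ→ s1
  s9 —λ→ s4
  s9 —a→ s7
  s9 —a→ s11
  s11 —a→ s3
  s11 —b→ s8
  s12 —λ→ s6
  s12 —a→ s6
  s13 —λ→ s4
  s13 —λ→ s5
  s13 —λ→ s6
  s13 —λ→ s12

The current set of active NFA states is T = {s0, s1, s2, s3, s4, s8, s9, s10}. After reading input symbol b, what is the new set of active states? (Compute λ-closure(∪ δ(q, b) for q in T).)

s1 on b → {s1}.
s2 on b → {s2}.
No b-transition from s0, s3, s4, s8, s9, s10.
Union after reading b: {s1, s2}.
Now take the λ-closure:
From s1 via λ: add s9.
From s2 via λ: add s0.
From s0 via λ: add s8.
From s9 via λ: add s4.
From s4 via λ: add s3, s10.
No new states can be added; the closed set is {s0, s1, s2, s3, s4, s8, s9, s10}.

{s0, s1, s2, s3, s4, s8, s9, s10}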